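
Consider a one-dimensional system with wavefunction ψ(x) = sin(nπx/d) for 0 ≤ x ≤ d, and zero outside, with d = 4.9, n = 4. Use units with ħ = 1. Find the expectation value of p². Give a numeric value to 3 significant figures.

6.58

p² ψ = −ħ² d²ψ/dx²; ⟨p²⟩ = −ħ² ∫ ψ*·ψ'' dx / ∫|ψ|² dx.
d/dx sin(nπx/d) = (nπ/d)·cos(nπx/d) and d²/dx² sin(nπx/d) = −(nπ/d)²·sin(nπx/d); on 0 ≤ x ≤ d, ∫sin²(nπx/d) dx = d/2 and ∫sin(nπx/d)·cos(nπx/d) dx = 0.
State is unnormalized: ∫|ψ|² dx = 2.4500, and ∫ψ*·(−ħ² ψ'') dx = 16.114, so ⟨p²⟩ = 16.114 / 2.4500.
⟨p²⟩ = 6.5770.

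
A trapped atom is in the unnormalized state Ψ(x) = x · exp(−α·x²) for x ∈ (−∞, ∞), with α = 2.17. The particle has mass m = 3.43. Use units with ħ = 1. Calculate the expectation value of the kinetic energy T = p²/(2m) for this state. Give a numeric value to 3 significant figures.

0.949

T = −(ħ²/2m) d²/dx², so ⟨T⟩ = −(ħ²/2m) ∫ Ψ*·Ψ'' dx / ∫|Ψ|² dx; with m = 3.43.
Expand each integrand as polynomial × e^(−2αx²) and use ∫x^(2j)·e^(−2αx²) dx = (2j−1)!!/(4α)^j · √(π/(2α)), odd powers → 0; here √(π/(2α)) = 0.85081. Differentiate with the product rule, d/dx e^(−αx²) = −2αx·e^(−αx²).
State is unnormalized: ∫|Ψ|² dx = 0.098019, and ∫Ψ*·(−ħ²/2m · Ψ'') dx = 0.093018, so ⟨T⟩ = 0.093018 / 0.098019.
⟨T⟩ = 0.94898.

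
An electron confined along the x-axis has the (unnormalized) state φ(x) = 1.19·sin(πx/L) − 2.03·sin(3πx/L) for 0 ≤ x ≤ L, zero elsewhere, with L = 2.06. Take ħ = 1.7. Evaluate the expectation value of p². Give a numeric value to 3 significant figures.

p² φ = −ħ² d²φ/dx²; ⟨p²⟩ = −ħ² ∫ φ*·φ'' dx / ∫|φ|² dx.
d²/dx² sin(jπx/L) = −(jπ/L)²·sin(jπx/L); on 0 ≤ x ≤ L, ∫sin²(jπx/L) dx = L/2 and ∫sin(jπx/L)·sin(lπx/L) dx = 0 for j ≠ l, so only diagonal terms survive in ∫|φ|² and ∫φ·φ″; ∫φ·φ′ dx = [φ²/2] between the walls = 0.
State is unnormalized: ∫|φ|² dx = 5.7031, and ∫φ*·(−ħ² φ'') dx = 266.57, so ⟨p²⟩ = 266.57 / 5.7031.
⟨p²⟩ = 46.741.

46.7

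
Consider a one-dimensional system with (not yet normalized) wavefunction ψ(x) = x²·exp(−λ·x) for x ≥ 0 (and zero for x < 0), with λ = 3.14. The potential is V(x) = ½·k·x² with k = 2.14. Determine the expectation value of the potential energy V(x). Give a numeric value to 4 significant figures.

⟨V⟩ = ∫ V(x)·|ψ|² dx / ∫|ψ|² dx.
Every integrand reduces to terms xʲ·e^(−2λx) on [0, ∞); use ∫₀^∞ xʲ·e^(−2λx) dx = j!/(2λ)^(j+1).
State is unnormalized: ∫|ψ|² dx = 0.0024570, and ∫ψ*·V(x)·ψ dx = 0.0019999, so ⟨V⟩ = 0.0019999 / 0.0024570.
⟨V⟩ = 0.81393.

0.8139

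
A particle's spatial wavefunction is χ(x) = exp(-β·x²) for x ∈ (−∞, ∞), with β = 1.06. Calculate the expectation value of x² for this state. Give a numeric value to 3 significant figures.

⟨x²⟩ = ∫ x²·|χ|² dx / ∫|χ|² dx (integrals over the domain).
Gaussian moments: ∫x^(2j)·e^(−2βx²) dx = (2j−1)!!/(4β)^j · √(π/(2β)), odd powers integrate to 0; here √(π/(2β)) = 1.2173.
State is unnormalized: ∫|χ|² dx = 1.2173, and ∫χ*·x²·χ dx = 0.28711, so ⟨x²⟩ = 0.28711 / 1.2173.
⟨x²⟩ = 0.23585.

0.236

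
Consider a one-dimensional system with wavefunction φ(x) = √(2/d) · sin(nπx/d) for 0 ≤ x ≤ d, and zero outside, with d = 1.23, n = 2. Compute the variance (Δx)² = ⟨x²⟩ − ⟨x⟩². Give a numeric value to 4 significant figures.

0.1069

Compute ⟨x⟩ and ⟨x²⟩ separately, then (Δx)² = ⟨x²⟩ − ⟨x⟩².
With sin²θ = (1 − cos2θ)/2 on 0 ≤ x ≤ d: ∫sin²(nπx/d) dx = d/2, ∫x·sin²(nπx/d) dx = d²/4, ∫x²·sin²(nπx/d) dx = d³·(1/6 − 1/(4n²π²)); higher powers xᵏ the same way, integrating xᵏ·cos(2nπx/d) by parts.
⟨x⟩ = 0.61500 and ⟨x²⟩ = 0.48514.
(Δx)² = 0.48514 − (0.61500)² = 0.10691.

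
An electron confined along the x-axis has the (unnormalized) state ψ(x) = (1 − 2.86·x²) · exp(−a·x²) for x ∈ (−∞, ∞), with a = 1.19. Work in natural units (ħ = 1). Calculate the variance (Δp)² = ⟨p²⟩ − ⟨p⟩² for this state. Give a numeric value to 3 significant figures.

6.38

Compute ⟨p⟩ and ⟨p²⟩ separately; (Δp)² = ⟨p²⟩ − ⟨p⟩².
Expand each integrand as polynomial × e^(−2ax²) and use ∫x^(2j)·e^(−2ax²) dx = (2j−1)!!/(4a)^j · √(π/(2a)), odd powers → 0; here √(π/(2a)) = 1.1489. Differentiate with the product rule, d/dx e^(−ax²) = −2ax·e^(−ax²).
Normalization: ∫|ψ|² dx = 1.0126.
⟨p⟩ = 0.0000 and ⟨p²⟩ = 6.3848.
(Δp)² = 6.3848 − (0.0000)² = 6.3848.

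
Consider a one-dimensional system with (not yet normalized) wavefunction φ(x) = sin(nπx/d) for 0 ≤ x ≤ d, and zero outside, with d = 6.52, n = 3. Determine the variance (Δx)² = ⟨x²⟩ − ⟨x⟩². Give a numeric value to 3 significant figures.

3.30

Compute ⟨x⟩ and ⟨x²⟩ separately, then (Δx)² = ⟨x²⟩ − ⟨x⟩².
With sin²θ = (1 − cos2θ)/2 on 0 ≤ x ≤ d: ∫sin²(nπx/d) dx = d/2, ∫x·sin²(nπx/d) dx = d²/4, ∫x²·sin²(nπx/d) dx = d³·(1/6 − 1/(4n²π²)); higher powers xᵏ the same way, integrating xᵏ·cos(2nπx/d) by parts.
Normalization: ∫|φ|² dx = 3.2600.
⟨x⟩ = 3.2600 and ⟨x²⟩ = 13.931.
(Δx)² = 13.931 − (3.2600)² = 3.3032.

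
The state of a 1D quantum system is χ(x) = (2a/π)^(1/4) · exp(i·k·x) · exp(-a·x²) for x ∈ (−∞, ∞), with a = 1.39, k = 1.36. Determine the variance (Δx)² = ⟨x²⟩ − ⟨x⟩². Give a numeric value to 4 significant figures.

Compute ⟨x⟩ and ⟨x²⟩ separately, then (Δx)² = ⟨x²⟩ − ⟨x⟩².
Gaussian moments: ∫x^(2j)·e^(−2ax²) dx = (2j−1)!!/(4a)^j · √(π/(2a)), odd powers integrate to 0; here √(π/(2a)) = 1.0630.
⟨x⟩ = 0.0000 and ⟨x²⟩ = 0.17986.
(Δx)² = 0.17986 − (0.0000)² = 0.17986.

0.1799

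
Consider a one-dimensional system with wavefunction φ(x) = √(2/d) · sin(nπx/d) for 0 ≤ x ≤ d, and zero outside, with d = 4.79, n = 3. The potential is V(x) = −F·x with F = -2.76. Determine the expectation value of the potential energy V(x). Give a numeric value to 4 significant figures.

6.610

⟨V⟩ = ∫ V(x)·|φ|² dx.
With sin²θ = (1 − cos2θ)/2 on 0 ≤ x ≤ d: ∫sin²(nπx/d) dx = d/2, ∫x·sin²(nπx/d) dx = d²/4, ∫x²·sin²(nπx/d) dx = d³·(1/6 − 1/(4n²π²)); higher powers xᵏ the same way, integrating xᵏ·cos(2nπx/d) by parts.
⟨V⟩ = 6.6102.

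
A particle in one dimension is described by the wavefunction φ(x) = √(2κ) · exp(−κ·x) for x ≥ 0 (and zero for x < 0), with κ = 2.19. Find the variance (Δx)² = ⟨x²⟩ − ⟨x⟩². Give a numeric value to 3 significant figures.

0.0521

Compute ⟨x⟩ and ⟨x²⟩ separately, then (Δx)² = ⟨x²⟩ − ⟨x⟩².
Every integrand reduces to terms xʲ·e^(−2κx) on [0, ∞); use ∫₀^∞ xʲ·e^(−2κx) dx = j!/(2κ)^(j+1).
⟨x⟩ = 0.22831 and ⟨x²⟩ = 0.10425.
(Δx)² = 0.10425 − (0.22831)² = 0.052126.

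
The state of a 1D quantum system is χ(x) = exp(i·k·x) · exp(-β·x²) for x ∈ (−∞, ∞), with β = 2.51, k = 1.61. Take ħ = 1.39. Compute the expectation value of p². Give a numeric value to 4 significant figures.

p² χ = −ħ² d²χ/dx²; ⟨p²⟩ = −ħ² ∫ χ*·χ'' dx / ∫|χ|² dx.
Gaussian moments: ∫x^(2j)·e^(−2βx²) dx = (2j−1)!!/(4β)^j · √(π/(2β)), odd powers integrate to 0; here √(π/(2β)) = 0.79108. Derivatives: χ′ = (ik − 2βx)·χ, χ″ = ((ik − 2βx)² − 2β)·χ; the odd-in-x pieces drop out.
State is unnormalized: ∫|χ|² dx = 0.79108, and ∫χ*·(−ħ² χ'') dx = 7.7983, so ⟨p²⟩ = 7.7983 / 0.79108.
⟨p²⟩ = 9.8578.

9.858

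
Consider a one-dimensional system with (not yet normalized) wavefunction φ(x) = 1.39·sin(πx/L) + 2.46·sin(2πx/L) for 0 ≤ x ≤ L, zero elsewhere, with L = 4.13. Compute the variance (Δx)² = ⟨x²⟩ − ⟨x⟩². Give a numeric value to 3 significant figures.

0.642

Compute ⟨x⟩ and ⟨x²⟩ separately, then (Δx)² = ⟨x²⟩ − ⟨x⟩².
On 0 ≤ x ≤ L (j ≠ l): ∫sin²(jπx/L) dx = L/2, ∫sin(jπx/L)·sin(lπx/L) dx = 0; diagonal moments ∫x·sin²(jπx/L) dx = L²/4, ∫x²·sin²(jπx/L) dx = L³·(1/6 − 1/(4j²π²)); cross terms ∫x·sin(jπx/L)·sin(lπx/L) dx = 0 for j + l even and −4jlL²/(π²(j² − l²)²) for j + l odd, ∫x²·sin(jπx/L)·sin(lπx/L) dx = (−1)^(j+l)·4jlL³/(π²(j² − l²)²); higher powers the same way via product-to-sum and parts.
Normalization: ∫|φ|² dx = 16.486.
⟨x⟩ = 1.4278 and ⟨x²⟩ = 2.6810.
(Δx)² = 2.6810 − (1.4278)² = 0.64246.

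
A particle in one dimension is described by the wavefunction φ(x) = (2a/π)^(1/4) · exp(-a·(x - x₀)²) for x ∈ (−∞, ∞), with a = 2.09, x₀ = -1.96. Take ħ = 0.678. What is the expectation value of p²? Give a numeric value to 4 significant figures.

p² φ = −ħ² d²φ/dx²; ⟨p²⟩ = −ħ² ∫ φ*·φ'' dx.
Gaussian moments (u = x − x₀): ∫u^(2j)·e^(−2au²) du = (2j−1)!!/(4a)^j · √(π/(2a)), odd powers integrate to 0; here √(π/(2a)) = 0.86694. Derivatives: d/dx e^(−au²) = −2au·e^(−au²), d²/dx² e^(−au²) = (4a²u² − 2a)·e^(−au²).
⟨p²⟩ = 0.96074.

0.9607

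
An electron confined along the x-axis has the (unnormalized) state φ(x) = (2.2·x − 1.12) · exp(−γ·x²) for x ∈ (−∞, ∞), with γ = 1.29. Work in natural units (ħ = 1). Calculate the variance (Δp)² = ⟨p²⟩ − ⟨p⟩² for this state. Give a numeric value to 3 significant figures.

Compute ⟨p⟩ and ⟨p²⟩ separately; (Δp)² = ⟨p²⟩ − ⟨p⟩².
Expand each integrand as polynomial × e^(−2γx²) and use ∫x^(2j)·e^(−2γx²) dx = (2j−1)!!/(4γ)^j · √(π/(2γ)), odd powers → 0; here √(π/(2γ)) = 1.1035. Differentiate with the product rule, d/dx e^(−γx²) = −2γx·e^(−γx²).
Normalization: ∫|φ|² dx = 2.4193.
⟨p⟩ = 0.0000 and ⟨p²⟩ = 2.3938.
(Δp)² = 2.3938 − (0.0000)² = 2.3938.

2.39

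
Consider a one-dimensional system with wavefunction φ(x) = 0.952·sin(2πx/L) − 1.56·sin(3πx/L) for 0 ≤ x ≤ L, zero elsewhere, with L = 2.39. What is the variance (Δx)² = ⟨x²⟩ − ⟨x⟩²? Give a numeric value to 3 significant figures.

Compute ⟨x⟩ and ⟨x²⟩ separately, then (Δx)² = ⟨x²⟩ − ⟨x⟩².
On 0 ≤ x ≤ L (j ≠ l): ∫sin²(jπx/L) dx = L/2, ∫sin(jπx/L)·sin(lπx/L) dx = 0; diagonal moments ∫x·sin²(jπx/L) dx = L²/4, ∫x²·sin²(jπx/L) dx = L³·(1/6 − 1/(4j²π²)); cross terms ∫x·sin(jπx/L)·sin(lπx/L) dx = 0 for j + l even and −4jlL²/(π²(j² − l²)²) for j + l odd, ∫x²·sin(jπx/L)·sin(lπx/L) dx = (−1)^(j+l)·4jlL³/(π²(j² − l²)²); higher powers the same way via product-to-sum and parts.
Normalization: ∫|φ|² dx = 3.9912.
⟨x⟩ = 1.6085 and ⟨x²⟩ = 2.8492.
(Δx)² = 2.8492 − (1.6085)² = 0.26198.

0.262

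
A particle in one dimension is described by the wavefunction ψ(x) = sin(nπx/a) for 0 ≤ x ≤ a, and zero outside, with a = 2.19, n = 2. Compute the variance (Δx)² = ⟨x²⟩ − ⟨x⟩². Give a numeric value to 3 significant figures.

0.339

Compute ⟨x⟩ and ⟨x²⟩ separately, then (Δx)² = ⟨x²⟩ − ⟨x⟩².
With sin²θ = (1 − cos2θ)/2 on 0 ≤ x ≤ a: ∫sin²(nπx/a) dx = a/2, ∫x·sin²(nπx/a) dx = a²/4, ∫x²·sin²(nπx/a) dx = a³·(1/6 − 1/(4n²π²)); higher powers xᵏ the same way, integrating xᵏ·cos(2nπx/a) by parts.
Normalization: ∫|ψ|² dx = 1.0950.
⟨x⟩ = 1.0950 and ⟨x²⟩ = 1.5380.
(Δx)² = 1.5380 − (1.0950)² = 0.33893.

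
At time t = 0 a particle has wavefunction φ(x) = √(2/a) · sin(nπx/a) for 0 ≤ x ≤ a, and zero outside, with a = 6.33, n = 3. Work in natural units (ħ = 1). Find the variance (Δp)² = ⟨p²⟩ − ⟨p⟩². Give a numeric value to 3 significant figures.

2.22

Compute ⟨p⟩ and ⟨p²⟩ separately; (Δp)² = ⟨p²⟩ − ⟨p⟩².
d/dx sin(nπx/a) = (nπ/a)·cos(nπx/a) and d²/dx² sin(nπx/a) = −(nπ/a)²·sin(nπx/a); on 0 ≤ x ≤ a, ∫sin²(nπx/a) dx = a/2 and ∫sin(nπx/a)·cos(nπx/a) dx = 0.
⟨p⟩ = 0.0000 and ⟨p²⟩ = 2.2168.
(Δp)² = 2.2168 − (0.0000)² = 2.2168.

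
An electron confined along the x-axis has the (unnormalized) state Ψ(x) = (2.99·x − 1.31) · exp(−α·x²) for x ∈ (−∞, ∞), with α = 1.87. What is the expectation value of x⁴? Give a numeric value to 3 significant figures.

0.142

⟨x⁴⟩ = ∫ x⁴·|Ψ|² dx / ∫|Ψ|² dx (integrals over the domain).
Expand each integrand as polynomial × e^(−2αx²) and use ∫x^(2j)·e^(−2αx²) dx = (2j−1)!!/(4α)^j · √(π/(2α)), odd powers → 0; here √(π/(2α)) = 0.91651.
State is unnormalized: ∫|Ψ|² dx = 2.6682, and ∫Ψ*·x⁴·Ψ dx = 0.37801, so ⟨x⁴⟩ = 0.37801 / 2.6682.
⟨x⁴⟩ = 0.14167.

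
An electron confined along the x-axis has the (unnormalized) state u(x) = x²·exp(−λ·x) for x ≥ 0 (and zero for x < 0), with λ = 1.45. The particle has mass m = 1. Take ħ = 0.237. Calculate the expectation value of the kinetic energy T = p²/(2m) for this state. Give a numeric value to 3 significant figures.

0.0197

T = −(ħ²/2m) d²/dx², so ⟨T⟩ = −(ħ²/2m) ∫ u*·u'' dx / ∫|u|² dx; with m = 1.
Differentiate x²·exp(−λ·x) with the product rule; every integrand then reduces to terms xʲ·e^(−2λx) on [0, ∞), with ∫₀^∞ xʲ·e^(−2λx) dx = j!/(2λ)^(j+1).
State is unnormalized: ∫|u|² dx = 0.11701, and ∫u*·(−ħ²/2m · u'') dx = 0.0023030, so ⟨T⟩ = 0.0023030 / 0.11701.
⟨T⟩ = 0.019683.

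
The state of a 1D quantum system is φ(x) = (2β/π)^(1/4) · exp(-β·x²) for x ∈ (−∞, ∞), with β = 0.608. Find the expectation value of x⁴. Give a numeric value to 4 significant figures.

0.5072

⟨x⁴⟩ = ∫ x⁴·|φ|² dx (integrals over the domain).
Gaussian moments: ∫x^(2j)·e^(−2βx²) dx = (2j−1)!!/(4β)^j · √(π/(2β)), odd powers integrate to 0; here √(π/(2β)) = 1.6073.
⟨x⁴⟩ = 0.50722.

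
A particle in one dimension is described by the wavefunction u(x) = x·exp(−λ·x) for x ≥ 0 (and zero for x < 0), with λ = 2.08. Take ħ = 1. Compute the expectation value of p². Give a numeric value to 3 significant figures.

4.33

p² u = −ħ² d²u/dx²; ⟨p²⟩ = −ħ² ∫ u*·u'' dx / ∫|u|² dx.
Differentiate x·exp(−λ·x) with the product rule; every integrand then reduces to terms xʲ·e^(−2λx) on [0, ∞), with ∫₀^∞ xʲ·e^(−2λx) dx = j!/(2λ)^(j+1).
State is unnormalized: ∫|u|² dx = 0.027781, and ∫u*·(−ħ² u'') dx = 0.12019, so ⟨p²⟩ = 0.12019 / 0.027781.
⟨p²⟩ = 4.3264.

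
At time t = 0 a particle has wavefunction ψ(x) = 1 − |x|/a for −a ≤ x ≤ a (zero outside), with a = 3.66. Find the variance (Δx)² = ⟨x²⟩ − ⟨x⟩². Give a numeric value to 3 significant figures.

1.34

Compute ⟨x⟩ and ⟨x²⟩ separately, then (Δx)² = ⟨x²⟩ − ⟨x⟩².
ψ is even, so ∫ over [−a, a] = 2∫₀ᵃ with ψ = 1 − x/a there: ∫₀ᵃ (1 − x/a)² dx = a/3, ∫₀ᵃ x²(1 − x/a)² dx = a³/30, ∫₀ᵃ x⁴(1 − x/a)² dx = a⁵/105.
Normalization: ∫|ψ|² dx = 2.4400.
⟨x⟩ = 0.0000 and ⟨x²⟩ = 1.3396.
(Δx)² = 1.3396 − (0.0000)² = 1.3396.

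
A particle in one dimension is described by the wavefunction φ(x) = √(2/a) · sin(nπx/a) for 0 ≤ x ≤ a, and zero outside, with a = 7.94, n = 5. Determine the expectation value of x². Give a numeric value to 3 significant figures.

⟨x²⟩ = ∫ x²·|φ|² dx (integrals over the domain).
With sin²θ = (1 − cos2θ)/2 on 0 ≤ x ≤ a: ∫sin²(nπx/a) dx = a/2, ∫x·sin²(nπx/a) dx = a²/4, ∫x²·sin²(nπx/a) dx = a³·(1/6 − 1/(4n²π²)); higher powers xᵏ the same way, integrating xᵏ·cos(2nπx/a) by parts.
⟨x²⟩ = 20.887.

20.9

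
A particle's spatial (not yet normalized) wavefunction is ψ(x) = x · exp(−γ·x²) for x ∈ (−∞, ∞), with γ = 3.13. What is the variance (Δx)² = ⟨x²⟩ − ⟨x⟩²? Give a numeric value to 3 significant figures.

0.240

Compute ⟨x⟩ and ⟨x²⟩ separately, then (Δx)² = ⟨x²⟩ − ⟨x⟩².
Expand each integrand as polynomial × e^(−2γx²) and use ∫x^(2j)·e^(−2γx²) dx = (2j−1)!!/(4γ)^j · √(π/(2γ)), odd powers → 0; here √(π/(2γ)) = 0.70842.
Normalization: ∫|ψ|² dx = 0.056583.
⟨x⟩ = 0.0000 and ⟨x²⟩ = 0.23962.
(Δx)² = 0.23962 − (0.0000)² = 0.23962.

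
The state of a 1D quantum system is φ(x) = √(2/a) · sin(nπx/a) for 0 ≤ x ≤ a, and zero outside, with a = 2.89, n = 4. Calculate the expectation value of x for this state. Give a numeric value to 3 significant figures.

1.45

⟨x⟩ = ∫ x·|φ|² dx (integrals over the domain).
With sin²θ = (1 − cos2θ)/2 on 0 ≤ x ≤ a: ∫sin²(nπx/a) dx = a/2, ∫x·sin²(nπx/a) dx = a²/4, ∫x²·sin²(nπx/a) dx = a³·(1/6 − 1/(4n²π²)); higher powers xᵏ the same way, integrating xᵏ·cos(2nπx/a) by parts.
⟨x⟩ = 1.4450.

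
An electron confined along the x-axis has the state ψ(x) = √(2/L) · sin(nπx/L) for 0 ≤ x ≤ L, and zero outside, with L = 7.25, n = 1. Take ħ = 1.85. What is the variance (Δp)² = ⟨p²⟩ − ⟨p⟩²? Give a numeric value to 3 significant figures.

0.643

Compute ⟨p⟩ and ⟨p²⟩ separately; (Δp)² = ⟨p²⟩ − ⟨p⟩².
d/dx sin(nπx/L) = (nπ/L)·cos(nπx/L) and d²/dx² sin(nπx/L) = −(nπ/L)²·sin(nπx/L); on 0 ≤ x ≤ L, ∫sin²(nπx/L) dx = L/2 and ∫sin(nπx/L)·cos(nπx/L) dx = 0.
⟨p⟩ = 0.0000 and ⟨p²⟩ = 0.64264.
(Δp)² = 0.64264 − (0.0000)² = 0.64264.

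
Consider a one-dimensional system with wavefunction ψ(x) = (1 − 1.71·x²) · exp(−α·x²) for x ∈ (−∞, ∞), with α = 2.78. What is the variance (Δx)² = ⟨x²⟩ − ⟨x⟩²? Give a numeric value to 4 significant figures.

Compute ⟨x⟩ and ⟨x²⟩ separately, then (Δx)² = ⟨x²⟩ − ⟨x⟩².
Expand each integrand as polynomial × e^(−2αx²) and use ∫x^(2j)·e^(−2αx²) dx = (2j−1)!!/(4α)^j · √(π/(2α)), odd powers → 0; here √(π/(2α)) = 0.75169.
Normalization: ∫|ψ|² dx = 0.57383.
⟨x⟩ = 0.0000 and ⟨x²⟩ = 0.050896.
(Δx)² = 0.050896 − (0.0000)² = 0.050896.

0.05090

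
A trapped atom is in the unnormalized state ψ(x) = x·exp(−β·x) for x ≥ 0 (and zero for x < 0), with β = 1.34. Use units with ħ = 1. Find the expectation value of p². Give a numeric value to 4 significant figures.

1.796

p² ψ = −ħ² d²ψ/dx²; ⟨p²⟩ = −ħ² ∫ ψ*·ψ'' dx / ∫|ψ|² dx.
Differentiate x·exp(−β·x) with the product rule; every integrand then reduces to terms xʲ·e^(−2βx) on [0, ∞), with ∫₀^∞ xʲ·e^(−2βx) dx = j!/(2β)^(j+1).
State is unnormalized: ∫|ψ|² dx = 0.10390, and ∫ψ*·(−ħ² ψ'') dx = 0.18657, so ⟨p²⟩ = 0.18657 / 0.10390.
⟨p²⟩ = 1.7956.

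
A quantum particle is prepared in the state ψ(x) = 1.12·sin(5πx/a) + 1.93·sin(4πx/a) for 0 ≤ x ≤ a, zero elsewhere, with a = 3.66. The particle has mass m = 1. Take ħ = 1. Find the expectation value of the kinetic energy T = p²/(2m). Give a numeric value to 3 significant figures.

T = −(ħ²/2m) d²/dx², so ⟨T⟩ = −(ħ²/2m) ∫ ψ*·ψ'' dx / ∫|ψ|² dx; with m = 1.
d²/dx² sin(jπx/a) = −(jπ/a)²·sin(jπx/a); on 0 ≤ x ≤ a, ∫sin²(jπx/a) dx = a/2 and ∫sin(jπx/a)·sin(lπx/a) dx = 0 for j ≠ l, so only diagonal terms survive in ∫|ψ|² and ∫ψ·ψ″; ∫ψ·ψ′ dx = [ψ²/2] between the walls = 0.
State is unnormalized: ∫|ψ|² dx = 9.1121, and ∫ψ*·(−ħ²/2m · ψ'') dx = 61.320, so ⟨T⟩ = 61.320 / 9.1121.
⟨T⟩ = 6.7295.

6.73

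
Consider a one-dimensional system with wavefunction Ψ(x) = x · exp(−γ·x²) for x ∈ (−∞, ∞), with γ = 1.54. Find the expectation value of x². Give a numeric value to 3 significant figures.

0.487

⟨x²⟩ = ∫ x²·|Ψ|² dx / ∫|Ψ|² dx (integrals over the domain).
Expand each integrand as polynomial × e^(−2γx²) and use ∫x^(2j)·e^(−2γx²) dx = (2j−1)!!/(4γ)^j · √(π/(2γ)), odd powers → 0; here √(π/(2γ)) = 1.0099.
State is unnormalized: ∫|Ψ|² dx = 0.16395, and ∫Ψ*·x²·Ψ dx = 0.079847, so ⟨x²⟩ = 0.079847 / 0.16395.
⟨x²⟩ = 0.48701.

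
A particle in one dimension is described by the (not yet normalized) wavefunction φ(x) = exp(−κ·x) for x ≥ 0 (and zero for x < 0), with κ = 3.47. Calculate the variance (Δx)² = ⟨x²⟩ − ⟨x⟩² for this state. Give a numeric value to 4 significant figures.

0.02076

Compute ⟨x⟩ and ⟨x²⟩ separately, then (Δx)² = ⟨x²⟩ − ⟨x⟩².
Every integrand reduces to terms xʲ·e^(−2κx) on [0, ∞); use ∫₀^∞ xʲ·e^(−2κx) dx = j!/(2κ)^(j+1).
Normalization: ∫|φ|² dx = 0.14409.
⟨x⟩ = 0.14409 and ⟨x²⟩ = 0.041525.
(Δx)² = 0.041525 − (0.14409)² = 0.020763.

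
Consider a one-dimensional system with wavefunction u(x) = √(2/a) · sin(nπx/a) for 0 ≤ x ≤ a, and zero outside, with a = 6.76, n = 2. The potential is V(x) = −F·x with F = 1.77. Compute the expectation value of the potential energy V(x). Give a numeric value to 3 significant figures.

-5.98

⟨V⟩ = ∫ V(x)·|u|² dx.
With sin²θ = (1 − cos2θ)/2 on 0 ≤ x ≤ a: ∫sin²(nπx/a) dx = a/2, ∫x·sin²(nπx/a) dx = a²/4, ∫x²·sin²(nπx/a) dx = a³·(1/6 − 1/(4n²π²)); higher powers xᵏ the same way, integrating xᵏ·cos(2nπx/a) by parts.
⟨V⟩ = -5.9826.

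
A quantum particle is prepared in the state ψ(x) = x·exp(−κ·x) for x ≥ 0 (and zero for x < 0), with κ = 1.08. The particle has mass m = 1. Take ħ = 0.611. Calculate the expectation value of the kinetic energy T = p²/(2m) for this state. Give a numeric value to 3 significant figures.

T = −(ħ²/2m) d²/dx², so ⟨T⟩ = −(ħ²/2m) ∫ ψ*·ψ'' dx / ∫|ψ|² dx; with m = 1.
Differentiate x·exp(−κ·x) with the product rule; every integrand then reduces to terms xʲ·e^(−2κx) on [0, ∞), with ∫₀^∞ xʲ·e^(−2κx) dx = j!/(2κ)^(j+1).
State is unnormalized: ∫|ψ|² dx = 0.19846, and ∫ψ*·(−ħ²/2m · ψ'') dx = 0.043208, so ⟨T⟩ = 0.043208 / 0.19846.
⟨T⟩ = 0.21772.

0.218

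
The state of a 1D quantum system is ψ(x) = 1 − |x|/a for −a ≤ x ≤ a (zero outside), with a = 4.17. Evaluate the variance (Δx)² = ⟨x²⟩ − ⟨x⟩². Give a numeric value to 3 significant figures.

1.74

Compute ⟨x⟩ and ⟨x²⟩ separately, then (Δx)² = ⟨x²⟩ − ⟨x⟩².
ψ is even, so ∫ over [−a, a] = 2∫₀ᵃ with ψ = 1 − x/a there: ∫₀ᵃ (1 − x/a)² dx = a/3, ∫₀ᵃ x²(1 − x/a)² dx = a³/30, ∫₀ᵃ x⁴(1 − x/a)² dx = a⁵/105.
Normalization: ∫|ψ|² dx = 2.7800.
⟨x⟩ = 0.0000 and ⟨x²⟩ = 1.7389.
(Δx)² = 1.7389 − (0.0000)² = 1.7389.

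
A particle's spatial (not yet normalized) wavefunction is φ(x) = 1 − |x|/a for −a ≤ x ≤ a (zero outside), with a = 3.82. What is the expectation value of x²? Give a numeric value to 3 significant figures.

1.46

⟨x²⟩ = ∫ x²·|φ|² dx / ∫|φ|² dx (integrals over the domain).
φ is even, so ∫ over [−a, a] = 2∫₀ᵃ with φ = 1 − x/a there: ∫₀ᵃ (1 − x/a)² dx = a/3, ∫₀ᵃ x²(1 − x/a)² dx = a³/30, ∫₀ᵃ x⁴(1 − x/a)² dx = a⁵/105.
State is unnormalized: ∫|φ|² dx = 2.5467, and ∫φ*·x²·φ dx = 3.7162, so ⟨x²⟩ = 3.7162 / 2.5467.
⟨x²⟩ = 1.4592.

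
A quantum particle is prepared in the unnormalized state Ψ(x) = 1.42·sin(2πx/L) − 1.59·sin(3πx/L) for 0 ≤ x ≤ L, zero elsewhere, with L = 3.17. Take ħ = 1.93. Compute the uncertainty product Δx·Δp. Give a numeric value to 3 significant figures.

3.05

Δx = √(⟨x²⟩−⟨x⟩²), Δp = √(⟨p²⟩−⟨p⟩²).
On 0 ≤ x ≤ L (j ≠ l): ∫sin²(jπx/L) dx = L/2, ∫sin(jπx/L)·sin(lπx/L) dx = 0; diagonal moments ∫x·sin²(jπx/L) dx = L²/4, ∫x²·sin²(jπx/L) dx = L³·(1/6 − 1/(4j²π²)); cross terms ∫x·sin(jπx/L)·sin(lπx/L) dx = 0 for j + l even and −4jlL²/(π²(j² − l²)²) for j + l odd, ∫x²·sin(jπx/L)·sin(lπx/L) dx = (−1)^(j+l)·4jlL³/(π²(j² − l²)²); higher powers the same way via product-to-sum and parts. d²/dx² sin(jπx/L) = −(jπ/L)²·sin(jπx/L); on 0 ≤ x ≤ L, ∫sin²(jπx/L) dx = L/2 and ∫sin(jπx/L)·sin(lπx/L) dx = 0 for j ≠ l, so only diagonal terms survive in ∫|Ψ|² and ∫Ψ·Ψ″; ∫Ψ·Ψ′ dx = [Ψ²/2] between the walls = 0.
Normalization: ∫|Ψ|² dx = 7.2030.
⟨x⟩ = 2.1978, ⟨x²⟩ = 5.2041 ⇒ Δx = 0.61155.
⟨p⟩ = 0.0000, ⟨p²⟩ = 24.810 ⇒ Δp = 4.9809.
Δx·Δp = 3.0461.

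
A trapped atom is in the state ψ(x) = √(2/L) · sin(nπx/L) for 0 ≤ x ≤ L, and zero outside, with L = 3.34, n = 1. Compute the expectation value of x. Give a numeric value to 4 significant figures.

⟨x⟩ = ∫ x·|ψ|² dx (integrals over the domain).
With sin²θ = (1 − cos2θ)/2 on 0 ≤ x ≤ L: ∫sin²(nπx/L) dx = L/2, ∫x·sin²(nπx/L) dx = L²/4, ∫x²·sin²(nπx/L) dx = L³·(1/6 − 1/(4n²π²)); higher powers xᵏ the same way, integrating xᵏ·cos(2nπx/L) by parts.
⟨x⟩ = 1.6700.

1.670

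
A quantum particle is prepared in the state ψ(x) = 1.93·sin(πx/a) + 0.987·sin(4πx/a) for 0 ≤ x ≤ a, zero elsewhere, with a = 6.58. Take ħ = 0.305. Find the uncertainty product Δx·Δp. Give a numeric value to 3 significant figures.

Δx = √(⟨x²⟩−⟨x⟩²), Δp = √(⟨p²⟩−⟨p⟩²).
On 0 ≤ x ≤ a (j ≠ l): ∫sin²(jπx/a) dx = a/2, ∫sin(jπx/a)·sin(lπx/a) dx = 0; diagonal moments ∫x·sin²(jπx/a) dx = a²/4, ∫x²·sin²(jπx/a) dx = a³·(1/6 − 1/(4j²π²)); cross terms ∫x·sin(jπx/a)·sin(lπx/a) dx = 0 for j + l even and −4jla²/(π²(j² − l²)²) for j + l odd, ∫x²·sin(jπx/a)·sin(lπx/a) dx = (−1)^(j+l)·4jla³/(π²(j² − l²)²); higher powers the same way via product-to-sum and parts. d²/dx² sin(jπx/a) = −(jπ/a)²·sin(jπx/a); on 0 ≤ x ≤ a, ∫sin²(jπx/a) dx = a/2 and ∫sin(jπx/a)·sin(lπx/a) dx = 0 for j ≠ l, so only diagonal terms survive in ∫|ψ|² and ∫ψ·ψ″; ∫ψ·ψ′ dx = [ψ²/2] between the walls = 0.
Normalization: ∫|ψ|² dx = 15.460.
⟨x⟩ = 3.2131, ⟨x²⟩ = 12.159 ⇒ Δx = 1.3546.
⟨p⟩ = 0.0000, ⟨p²⟩ = 0.087147 ⇒ Δp = 0.29521.
Δx·Δp = 0.39989.

0.400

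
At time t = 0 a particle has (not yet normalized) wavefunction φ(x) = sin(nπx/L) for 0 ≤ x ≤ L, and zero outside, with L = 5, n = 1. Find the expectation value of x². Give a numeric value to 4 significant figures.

7.067

⟨x²⟩ = ∫ x²·|φ|² dx / ∫|φ|² dx (integrals over the domain).
With sin²θ = (1 − cos2θ)/2 on 0 ≤ x ≤ L: ∫sin²(nπx/L) dx = L/2, ∫x·sin²(nπx/L) dx = L²/4, ∫x²·sin²(nπx/L) dx = L³·(1/6 − 1/(4n²π²)); higher powers xᵏ the same way, integrating xᵏ·cos(2nπx/L) by parts.
State is unnormalized: ∫|φ|² dx = 2.5000, and ∫φ*·x²·φ dx = 17.667, so ⟨x²⟩ = 17.667 / 2.5000.
⟨x²⟩ = 7.0668.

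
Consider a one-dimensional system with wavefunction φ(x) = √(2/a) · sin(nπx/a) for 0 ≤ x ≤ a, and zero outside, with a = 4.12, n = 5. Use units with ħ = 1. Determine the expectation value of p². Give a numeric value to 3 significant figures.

p² φ = −ħ² d²φ/dx²; ⟨p²⟩ = −ħ² ∫ φ*·φ'' dx.
d/dx sin(nπx/a) = (nπ/a)·cos(nπx/a) and d²/dx² sin(nπx/a) = −(nπ/a)²·sin(nπx/a); on 0 ≤ x ≤ a, ∫sin²(nπx/a) dx = a/2 and ∫sin(nπx/a)·cos(nπx/a) dx = 0.
⟨p²⟩ = 14.536.

14.5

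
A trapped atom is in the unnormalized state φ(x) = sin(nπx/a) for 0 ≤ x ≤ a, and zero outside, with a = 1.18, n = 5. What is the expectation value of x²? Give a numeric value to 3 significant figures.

0.461

⟨x²⟩ = ∫ x²·|φ|² dx / ∫|φ|² dx (integrals over the domain).
With sin²θ = (1 − cos2θ)/2 on 0 ≤ x ≤ a: ∫sin²(nπx/a) dx = a/2, ∫x·sin²(nπx/a) dx = a²/4, ∫x²·sin²(nπx/a) dx = a³·(1/6 − 1/(4n²π²)); higher powers xᵏ the same way, integrating xᵏ·cos(2nπx/a) by parts.
State is unnormalized: ∫|φ|² dx = 0.59000, and ∫φ*·x²·φ dx = 0.27217, so ⟨x²⟩ = 0.27217 / 0.59000.
⟨x²⟩ = 0.46131.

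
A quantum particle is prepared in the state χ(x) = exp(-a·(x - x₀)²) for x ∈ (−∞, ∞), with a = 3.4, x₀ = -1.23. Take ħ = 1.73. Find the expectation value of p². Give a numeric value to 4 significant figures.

p² χ = −ħ² d²χ/dx²; ⟨p²⟩ = −ħ² ∫ χ*·χ'' dx / ∫|χ|² dx.
Gaussian moments (u = x − x₀): ∫u^(2j)·e^(−2au²) du = (2j−1)!!/(4a)^j · √(π/(2a)), odd powers integrate to 0; here √(π/(2a)) = 0.67971. Derivatives: d/dx e^(−au²) = −2au·e^(−au²), d²/dx² e^(−au²) = (4a²u² − 2a)·e^(−au²).
State is unnormalized: ∫|χ|² dx = 0.67971, and ∫χ*·(−ħ² χ'') dx = 6.9166, so ⟨p²⟩ = 6.9166 / 0.67971.
⟨p²⟩ = 10.176.

10.18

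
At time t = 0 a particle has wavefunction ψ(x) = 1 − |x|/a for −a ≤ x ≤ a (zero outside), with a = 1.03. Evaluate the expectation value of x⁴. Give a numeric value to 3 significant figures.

⟨x⁴⟩ = ∫ x⁴·|ψ|² dx / ∫|ψ|² dx (integrals over the domain).
ψ is even, so ∫ over [−a, a] = 2∫₀ᵃ with ψ = 1 − x/a there: ∫₀ᵃ (1 − x/a)² dx = a/3, ∫₀ᵃ x²(1 − x/a)² dx = a³/30, ∫₀ᵃ x⁴(1 − x/a)² dx = a⁵/105.
State is unnormalized: ∫|ψ|² dx = 0.68667, and ∫ψ*·x⁴·ψ dx = 0.022081, so ⟨x⁴⟩ = 0.022081 / 0.68667.
⟨x⁴⟩ = 0.032157.

0.0322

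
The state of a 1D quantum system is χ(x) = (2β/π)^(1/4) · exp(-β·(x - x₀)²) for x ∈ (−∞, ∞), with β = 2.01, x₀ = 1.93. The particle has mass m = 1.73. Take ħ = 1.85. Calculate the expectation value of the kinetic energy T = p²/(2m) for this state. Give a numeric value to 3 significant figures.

T = −(ħ²/2m) d²/dx², so ⟨T⟩ = −(ħ²/2m) ∫ χ*·χ'' dx; with m = 1.73.
Gaussian moments (u = x − x₀): ∫u^(2j)·e^(−2βu²) du = (2j−1)!!/(4β)^j · √(π/(2β)), odd powers integrate to 0; here √(π/(2β)) = 0.88402. Derivatives: d/dx e^(−βu²) = −2βu·e^(−βu²), d²/dx² e^(−βu²) = (4β²u² − 2β)·e^(−βu²).
⟨T⟩ = 1.9882.

1.99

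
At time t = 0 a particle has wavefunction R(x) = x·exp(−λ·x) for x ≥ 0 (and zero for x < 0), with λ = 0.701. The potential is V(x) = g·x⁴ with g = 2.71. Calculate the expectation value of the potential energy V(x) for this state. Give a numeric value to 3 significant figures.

253.

⟨V⟩ = ∫ V(x)·|R|² dx / ∫|R|² dx.
Every integrand reduces to terms xʲ·e^(−2λx) on [0, ∞); use ∫₀^∞ xʲ·e^(−2λx) dx = j!/(2λ)^(j+1).
State is unnormalized: ∫|R|² dx = 0.72575, and ∫R*·V(x)·R dx = 183.26, so ⟨V⟩ = 183.26 / 0.72575.
⟨V⟩ = 252.51.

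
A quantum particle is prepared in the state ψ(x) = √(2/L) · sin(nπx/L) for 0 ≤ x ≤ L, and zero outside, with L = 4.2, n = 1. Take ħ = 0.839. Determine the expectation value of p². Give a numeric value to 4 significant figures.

0.3938

p² ψ = −ħ² d²ψ/dx²; ⟨p²⟩ = −ħ² ∫ ψ*·ψ'' dx.
d/dx sin(nπx/L) = (nπ/L)·cos(nπx/L) and d²/dx² sin(nπx/L) = −(nπ/L)²·sin(nπx/L); on 0 ≤ x ≤ L, ∫sin²(nπx/L) dx = L/2 and ∫sin(nπx/L)·cos(nπx/L) dx = 0.
⟨p²⟩ = 0.39384.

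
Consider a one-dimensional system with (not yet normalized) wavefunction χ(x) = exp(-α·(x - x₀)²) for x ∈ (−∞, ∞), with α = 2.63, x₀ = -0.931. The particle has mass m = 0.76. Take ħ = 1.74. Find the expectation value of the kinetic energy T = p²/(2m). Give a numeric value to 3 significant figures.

T = −(ħ²/2m) d²/dx², so ⟨T⟩ = −(ħ²/2m) ∫ χ*·χ'' dx / ∫|χ|² dx; with m = 0.76.
Gaussian moments (u = x − x₀): ∫u^(2j)·e^(−2αu²) du = (2j−1)!!/(4α)^j · √(π/(2α)), odd powers integrate to 0; here √(π/(2α)) = 0.77283. Derivatives: d/dx e^(−αu²) = −2αu·e^(−αu²), d²/dx² e^(−αu²) = (4α²u² − 2α)·e^(−αu²).
State is unnormalized: ∫|χ|² dx = 0.77283, and ∫χ*·(−ħ²/2m · χ'') dx = 4.0485, so ⟨T⟩ = 4.0485 / 0.77283.
⟨T⟩ = 5.2385.

5.24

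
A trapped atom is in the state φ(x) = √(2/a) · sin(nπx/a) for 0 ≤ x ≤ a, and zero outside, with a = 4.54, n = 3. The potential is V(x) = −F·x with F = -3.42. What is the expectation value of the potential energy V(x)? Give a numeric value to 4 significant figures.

⟨V⟩ = ∫ V(x)·|φ|² dx.
With sin²θ = (1 − cos2θ)/2 on 0 ≤ x ≤ a: ∫sin²(nπx/a) dx = a/2, ∫x·sin²(nπx/a) dx = a²/4, ∫x²·sin²(nπx/a) dx = a³·(1/6 − 1/(4n²π²)); higher powers xᵏ the same way, integrating xᵏ·cos(2nπx/a) by parts.
⟨V⟩ = 7.7634.

7.763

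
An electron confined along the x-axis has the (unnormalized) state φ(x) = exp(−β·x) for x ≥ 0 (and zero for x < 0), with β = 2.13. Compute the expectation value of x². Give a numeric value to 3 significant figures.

⟨x²⟩ = ∫ x²·|φ|² dx / ∫|φ|² dx (integrals over the domain).
Every integrand reduces to terms xʲ·e^(−2βx) on [0, ∞); use ∫₀^∞ xʲ·e^(−2βx) dx = j!/(2β)^(j+1).
State is unnormalized: ∫|φ|² dx = 0.23474, and ∫φ*·x²·φ dx = 0.025870, so ⟨x²⟩ = 0.025870 / 0.23474.
⟨x²⟩ = 0.11021.

0.110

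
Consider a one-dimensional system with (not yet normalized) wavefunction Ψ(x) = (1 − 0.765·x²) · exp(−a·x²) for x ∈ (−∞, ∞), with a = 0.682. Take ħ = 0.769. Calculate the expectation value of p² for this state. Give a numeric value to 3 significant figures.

1.26

p² Ψ = −ħ² d²Ψ/dx²; ⟨p²⟩ = −ħ² ∫ Ψ*·Ψ'' dx / ∫|Ψ|² dx.
Expand each integrand as polynomial × e^(−2ax²) and use ∫x^(2j)·e^(−2ax²) dx = (2j−1)!!/(4a)^j · √(π/(2a)), odd powers → 0; here √(π/(2a)) = 1.5176. Differentiate with the product rule, d/dx e^(−ax²) = −2ax·e^(−ax²).
State is unnormalized: ∫|Ψ|² dx = 1.0245, and ∫Ψ*·(−ħ² Ψ'') dx = 1.2923, so ⟨p²⟩ = 1.2923 / 1.0245.
⟨p²⟩ = 1.2614.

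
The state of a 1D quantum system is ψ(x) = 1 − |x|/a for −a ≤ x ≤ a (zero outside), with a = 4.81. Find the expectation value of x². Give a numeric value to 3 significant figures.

⟨x²⟩ = ∫ x²·|ψ|² dx / ∫|ψ|² dx (integrals over the domain).
ψ is even, so ∫ over [−a, a] = 2∫₀ᵃ with ψ = 1 − x/a there: ∫₀ᵃ (1 − x/a)² dx = a/3, ∫₀ᵃ x²(1 − x/a)² dx = a³/30, ∫₀ᵃ x⁴(1 − x/a)² dx = a⁵/105.
State is unnormalized: ∫|ψ|² dx = 3.2067, and ∫ψ*·x²·ψ dx = 7.4190, so ⟨x²⟩ = 7.4190 / 3.2067.
⟨x²⟩ = 2.3136.

2.31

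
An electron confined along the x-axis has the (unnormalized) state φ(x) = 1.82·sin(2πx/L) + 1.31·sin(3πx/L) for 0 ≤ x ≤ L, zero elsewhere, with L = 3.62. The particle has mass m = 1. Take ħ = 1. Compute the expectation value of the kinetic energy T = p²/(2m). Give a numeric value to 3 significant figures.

2.15

T = −(ħ²/2m) d²/dx², so ⟨T⟩ = −(ħ²/2m) ∫ φ*·φ'' dx / ∫|φ|² dx; with m = 1.
d²/dx² sin(jπx/L) = −(jπ/L)²·sin(jπx/L); on 0 ≤ x ≤ L, ∫sin²(jπx/L) dx = L/2 and ∫sin(jπx/L)·sin(lπx/L) dx = 0 for j ≠ l, so only diagonal terms survive in ∫|φ|² and ∫φ·φ″; ∫φ·φ′ dx = [φ²/2] between the walls = 0.
State is unnormalized: ∫|φ|² dx = 9.1016, and ∫φ*·(−ħ²/2m · φ'') dx = 19.558, so ⟨T⟩ = 19.558 / 9.1016.
⟨T⟩ = 2.1489.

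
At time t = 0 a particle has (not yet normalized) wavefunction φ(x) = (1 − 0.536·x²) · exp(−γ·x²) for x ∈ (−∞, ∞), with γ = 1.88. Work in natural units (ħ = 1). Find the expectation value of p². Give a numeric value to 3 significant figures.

2.54

p² φ = −ħ² d²φ/dx²; ⟨p²⟩ = −ħ² ∫ φ*·φ'' dx / ∫|φ|² dx.
Expand each integrand as polynomial × e^(−2γx²) and use ∫x^(2j)·e^(−2γx²) dx = (2j−1)!!/(4γ)^j · √(π/(2γ)), odd powers → 0; here √(π/(2γ)) = 0.91407. Differentiate with the product rule, d/dx e^(−γx²) = −2γx·e^(−γx²).
State is unnormalized: ∫|φ|² dx = 0.79770, and ∫φ*·(−ħ² φ'') dx = 2.0245, so ⟨p²⟩ = 2.0245 / 0.79770.
⟨p²⟩ = 2.5380.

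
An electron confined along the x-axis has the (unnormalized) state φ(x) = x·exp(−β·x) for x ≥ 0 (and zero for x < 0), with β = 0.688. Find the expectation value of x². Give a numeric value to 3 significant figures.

⟨x²⟩ = ∫ x²·|φ|² dx / ∫|φ|² dx (integrals over the domain).
Every integrand reduces to terms xʲ·e^(−2βx) on [0, ∞); use ∫₀^∞ xʲ·e^(−2βx) dx = j!/(2β)^(j+1).
State is unnormalized: ∫|φ|² dx = 0.76767, and ∫φ*·x²·φ dx = 4.8654, so ⟨x²⟩ = 4.8654 / 0.76767.
⟨x²⟩ = 6.3379.

6.34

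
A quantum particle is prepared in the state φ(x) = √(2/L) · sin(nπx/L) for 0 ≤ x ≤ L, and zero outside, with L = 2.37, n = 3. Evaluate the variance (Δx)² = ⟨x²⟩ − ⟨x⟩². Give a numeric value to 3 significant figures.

Compute ⟨x⟩ and ⟨x²⟩ separately, then (Δx)² = ⟨x²⟩ − ⟨x⟩².
With sin²θ = (1 − cos2θ)/2 on 0 ≤ x ≤ L: ∫sin²(nπx/L) dx = L/2, ∫x·sin²(nπx/L) dx = L²/4, ∫x²·sin²(nπx/L) dx = L³·(1/6 − 1/(4n²π²)); higher powers xᵏ the same way, integrating xᵏ·cos(2nπx/L) by parts.
⟨x⟩ = 1.1850 and ⟨x²⟩ = 1.8407.
(Δx)² = 1.8407 − (1.1850)² = 0.43646.

0.436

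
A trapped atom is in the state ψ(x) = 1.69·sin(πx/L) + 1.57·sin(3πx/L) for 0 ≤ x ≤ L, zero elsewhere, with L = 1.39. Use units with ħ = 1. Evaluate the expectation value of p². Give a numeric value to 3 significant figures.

p² ψ = −ħ² d²ψ/dx²; ⟨p²⟩ = −ħ² ∫ ψ*·ψ'' dx / ∫|ψ|² dx.
d²/dx² sin(jπx/L) = −(jπ/L)²·sin(jπx/L); on 0 ≤ x ≤ L, ∫sin²(jπx/L) dx = L/2 and ∫sin(jπx/L)·sin(lπx/L) dx = 0 for j ≠ l, so only diagonal terms survive in ∫|ψ|² and ∫ψ·ψ″; ∫ψ·ψ′ dx = [ψ²/2] between the walls = 0.
State is unnormalized: ∫|ψ|² dx = 3.6981, and ∫ψ*·(−ħ² ψ'') dx = 88.898, so ⟨p²⟩ = 88.898 / 3.6981.
⟨p²⟩ = 24.039.

24.0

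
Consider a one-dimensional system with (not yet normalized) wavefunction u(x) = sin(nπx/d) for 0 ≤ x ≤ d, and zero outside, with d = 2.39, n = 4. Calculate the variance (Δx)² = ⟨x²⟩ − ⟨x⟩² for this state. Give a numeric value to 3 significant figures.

Compute ⟨x⟩ and ⟨x²⟩ separately, then (Δx)² = ⟨x²⟩ − ⟨x⟩².
With sin²θ = (1 − cos2θ)/2 on 0 ≤ x ≤ d: ∫sin²(nπx/d) dx = d/2, ∫x·sin²(nπx/d) dx = d²/4, ∫x²·sin²(nπx/d) dx = d³·(1/6 − 1/(4n²π²)); higher powers xᵏ the same way, integrating xᵏ·cos(2nπx/d) by parts.
Normalization: ∫|u|² dx = 1.1950.
⟨x⟩ = 1.1950 and ⟨x²⟩ = 1.8859.
(Δx)² = 1.8859 − (1.1950)² = 0.45792.

0.458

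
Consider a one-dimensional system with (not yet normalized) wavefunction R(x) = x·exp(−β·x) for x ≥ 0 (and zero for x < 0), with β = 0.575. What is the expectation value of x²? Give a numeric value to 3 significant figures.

⟨x²⟩ = ∫ x²·|R|² dx / ∫|R|² dx (integrals over the domain).
Every integrand reduces to terms xʲ·e^(−2βx) on [0, ∞); use ∫₀^∞ xʲ·e^(−2βx) dx = j!/(2β)^(j+1).
State is unnormalized: ∫|R|² dx = 1.3150, and ∫R*·x²·R dx = 11.932, so ⟨x²⟩ = 11.932 / 1.3150.
⟨x²⟩ = 9.0737.

9.07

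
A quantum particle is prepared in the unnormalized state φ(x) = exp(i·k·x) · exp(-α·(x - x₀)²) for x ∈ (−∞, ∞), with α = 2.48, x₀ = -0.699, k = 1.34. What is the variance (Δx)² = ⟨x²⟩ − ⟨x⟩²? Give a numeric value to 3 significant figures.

Compute ⟨x⟩ and ⟨x²⟩ separately, then (Δx)² = ⟨x²⟩ − ⟨x⟩².
Gaussian moments (u = x − x₀): ∫u^(2j)·e^(−2αu²) du = (2j−1)!!/(4α)^j · √(π/(2α)), odd powers integrate to 0; here √(π/(2α)) = 0.79586.
Normalization: ∫|φ|² dx = 0.79586.
⟨x⟩ = -0.69900 and ⟨x²⟩ = 0.58941.
(Δx)² = 0.58941 − (-0.69900)² = 0.10081.

0.101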